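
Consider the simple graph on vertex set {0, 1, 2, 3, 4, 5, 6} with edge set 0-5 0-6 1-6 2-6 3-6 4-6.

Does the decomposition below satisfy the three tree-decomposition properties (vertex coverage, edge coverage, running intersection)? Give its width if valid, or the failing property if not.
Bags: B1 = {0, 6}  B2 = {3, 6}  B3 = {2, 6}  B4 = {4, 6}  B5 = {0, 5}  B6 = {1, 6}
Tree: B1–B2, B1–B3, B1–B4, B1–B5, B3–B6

Yes; width 1.

Vertex coverage: the bags together contain {0, 1, 2, 3, 4, 5, 6}, the full vertex set. Edge coverage: each edge of G has both endpoints in at least one bag. Running intersection: for every vertex, the bags containing it form a connected subtree. All three properties hold, so this is a valid tree decomposition of width max|bag| − 1 = 1, and hence tw(G) ≤ 1.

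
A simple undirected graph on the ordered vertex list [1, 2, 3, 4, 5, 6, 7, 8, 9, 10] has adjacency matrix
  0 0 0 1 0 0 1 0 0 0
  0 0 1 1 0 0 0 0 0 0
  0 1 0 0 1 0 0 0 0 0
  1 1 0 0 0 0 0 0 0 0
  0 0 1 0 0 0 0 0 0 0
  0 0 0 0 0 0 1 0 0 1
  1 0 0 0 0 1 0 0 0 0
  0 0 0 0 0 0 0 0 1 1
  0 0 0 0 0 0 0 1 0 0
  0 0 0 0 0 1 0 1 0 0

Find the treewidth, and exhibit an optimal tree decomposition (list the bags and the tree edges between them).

Every bag has size at most 2, so the width is 2 − 1 = 1 and tw(G) ≤ 1. Any graph with an edge has treewidth ≥ 1, and G has the edge 5–3. Hence tw(G) = 1 exactly.

Treewidth 1.
One such decomposition:
Bags: B1 = {3, 5}  B2 = {2, 3}  B3 = {2, 4}  B4 = {1, 4}  B5 = {1, 7}  B6 = {6, 7}  B7 = {6, 10}  B8 = {8, 10}  B9 = {8, 9}
Tree: B1–B2, B2–B3, B3–B4, B4–B5, B5–B6, B6–B7, B7–B8, B8–B9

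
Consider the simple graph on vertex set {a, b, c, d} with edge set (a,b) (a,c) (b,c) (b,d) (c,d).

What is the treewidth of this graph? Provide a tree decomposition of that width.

The largest bag has 3 vertices, giving width 2; this decomposition certifies tw(G) ≤ 2. Conversely, {b, c, d} is a clique of size 3, and the vertices of any clique must share a bag in every tree decomposition; so some bag has ≥ 3 vertices and tw(G) ≥ 2. Hence tw(G) = 2 exactly.

Treewidth 2.
Bags: B1 = {a, b, c}  B2 = {b, c, d}
Tree: B1–B2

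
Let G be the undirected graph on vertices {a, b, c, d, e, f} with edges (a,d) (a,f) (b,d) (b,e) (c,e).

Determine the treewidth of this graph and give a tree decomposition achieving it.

The largest bag has 2 vertices, giving width 1; this decomposition certifies tw(G) ≤ 1. Any graph with an edge has treewidth ≥ 1, and G has the edge c–e. Combining the bounds, tw(G) = 1.

Treewidth 1.
One optimal decomposition is:
Bags: B1 = {c, e}  B2 = {b, e}  B3 = {b, d}  B4 = {a, d}  B5 = {a, f}
Tree: B1–B2, B2–B3, B3–B4, B4–B5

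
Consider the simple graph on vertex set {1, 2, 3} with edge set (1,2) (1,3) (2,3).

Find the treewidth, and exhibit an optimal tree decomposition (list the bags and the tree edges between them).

Treewidth 2.
One optimal decomposition is:
Bags: B1 = {1, 2, 3}
Tree: (single bag)

With just one bag of size 3, the width is 3 − 1 = 2, so tw(G) ≤ 2. On the other hand G contains the 3-clique {1, 2, 3}. A clique must lie in a single bag of any decomposition, so no decomposition can have width below 2. Combining the bounds, tw(G) = 2.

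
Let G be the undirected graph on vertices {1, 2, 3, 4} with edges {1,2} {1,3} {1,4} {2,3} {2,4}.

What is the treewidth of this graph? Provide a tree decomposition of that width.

Treewidth 2.
Bags: B1 = {1, 2, 4}  B2 = {1, 2, 3}
Tree: B1–B2

Every bag has size at most 3, so the width is 3 − 1 = 2 and tw(G) ≤ 2. Conversely, {1, 2, 3} is a clique of size 3, and the vertices of any clique must share a bag in every tree decomposition; so some bag has ≥ 3 vertices and tw(G) ≥ 2. The upper and lower bounds meet at 2, so that is the treewidth.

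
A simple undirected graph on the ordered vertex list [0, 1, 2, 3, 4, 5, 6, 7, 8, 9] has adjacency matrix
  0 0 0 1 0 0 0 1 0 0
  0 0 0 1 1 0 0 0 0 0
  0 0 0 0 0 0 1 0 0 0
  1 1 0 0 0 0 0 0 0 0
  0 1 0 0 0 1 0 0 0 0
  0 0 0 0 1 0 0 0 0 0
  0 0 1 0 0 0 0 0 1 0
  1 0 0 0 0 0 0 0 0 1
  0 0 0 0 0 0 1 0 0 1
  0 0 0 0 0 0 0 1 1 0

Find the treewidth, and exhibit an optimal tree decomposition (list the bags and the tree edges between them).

The largest bag has 2 vertices, giving width 1; this decomposition certifies tw(G) ≤ 1. Since G has at least one edge (e.g. 2–6), it is not an edgeless graph, so tw(G) ≥ 1. Combining the bounds, tw(G) = 1.

Treewidth 1.
One such decomposition:
Bags: B1 = {2, 6}  B2 = {6, 8}  B3 = {8, 9}  B4 = {7, 9}  B5 = {0, 7}  B6 = {0, 3}  B7 = {1, 3}  B8 = {1, 4}  B9 = {4, 5}
Tree: B1–B2, B2–B3, B3–B4, B4–B5, B5–B6, B6–B7, B7–B8, B8–B9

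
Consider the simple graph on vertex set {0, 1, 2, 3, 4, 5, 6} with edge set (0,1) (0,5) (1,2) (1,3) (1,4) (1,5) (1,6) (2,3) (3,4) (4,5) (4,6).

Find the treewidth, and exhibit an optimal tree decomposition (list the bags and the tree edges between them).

Every bag has size at most 3, so the width is 3 − 1 = 2 and tw(G) ≤ 2. Conversely, {0, 1, 5} is a clique of size 3, and the vertices of any clique must share a bag in every tree decomposition; so some bag has ≥ 3 vertices and tw(G) ≥ 2. Combining the bounds, tw(G) = 2.

Treewidth 2.
Bags: B1 = {1, 4, 5}  B2 = {1, 4, 6}  B3 = {1, 3, 4}  B4 = {1, 2, 3}  B5 = {0, 1, 5}
Tree: B1–B2, B2–B3, B3–B4, B1–B5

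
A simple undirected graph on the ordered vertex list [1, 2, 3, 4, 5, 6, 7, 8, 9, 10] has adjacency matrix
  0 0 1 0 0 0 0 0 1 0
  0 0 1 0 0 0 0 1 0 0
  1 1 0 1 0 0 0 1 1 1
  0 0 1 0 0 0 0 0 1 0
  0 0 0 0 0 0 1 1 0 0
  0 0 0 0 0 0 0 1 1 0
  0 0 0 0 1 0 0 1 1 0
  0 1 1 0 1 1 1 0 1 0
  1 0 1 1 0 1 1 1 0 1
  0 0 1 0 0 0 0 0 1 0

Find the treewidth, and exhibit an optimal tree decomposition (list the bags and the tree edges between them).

Treewidth 2.
One optimal decomposition is:
Bags: B1 = {6, 8, 9}  B2 = {7, 8, 9}  B3 = {3, 8, 9}  B4 = {5, 7, 8}  B5 = {1, 3, 9}  B6 = {3, 9, 10}  B7 = {2, 3, 8}  B8 = {3, 4, 9}
Tree: B1–B2, B2–B3, B2–B4, B3–B5, B5–B6, B3–B7, B3–B8

Each bag holds 3 vertices, so the decomposition has width 2, which upper-bounds the treewidth. For the lower bound, the 3 vertices {3, 8, 9} are pairwise adjacent, and any tree decomposition puts a clique entirely inside one bag — forcing width ≥ 2. The upper and lower bounds meet at 2, so that is the treewidth.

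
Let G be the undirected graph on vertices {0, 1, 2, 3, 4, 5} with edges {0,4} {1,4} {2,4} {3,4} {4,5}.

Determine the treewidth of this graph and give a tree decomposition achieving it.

Each bag holds 2 vertices, so the decomposition has width 1, which upper-bounds the treewidth. G has an edge, so its treewidth is at least 1. Hence tw(G) = 1 exactly.

Treewidth 1.
One optimal decomposition is:
Bags: B1 = {0, 4}  B2 = {2, 4}  B3 = {4, 5}  B4 = {3, 4}  B5 = {1, 4}
Tree: B1–B2, B2–B3, B1–B4, B1–B5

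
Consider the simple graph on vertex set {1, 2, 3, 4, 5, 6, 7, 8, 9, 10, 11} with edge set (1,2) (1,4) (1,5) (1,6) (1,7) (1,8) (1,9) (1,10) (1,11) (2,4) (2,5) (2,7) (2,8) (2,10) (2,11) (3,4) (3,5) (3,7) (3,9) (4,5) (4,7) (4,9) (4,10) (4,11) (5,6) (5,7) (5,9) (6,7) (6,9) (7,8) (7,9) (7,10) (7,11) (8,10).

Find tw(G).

A width-4 tree decomposition is:
Bags: B1 = {1, 2, 4, 7, 10}  B2 = {1, 2, 4, 5, 7}  B3 = {1, 4, 5, 7, 9}  B4 = {3, 4, 5, 7, 9}  B5 = {1, 5, 6, 7, 9}  B6 = {1, 2, 7, 8, 10}  B7 = {1, 2, 4, 7, 11}
Tree: B1–B2, B2–B3, B3–B4, B3–B5, B1–B6, B1–B7
Every bag has size at most 5, so the width is 5 − 1 = 4 and tw(G) ≤ 4. Conversely, {1, 4, 5, 7, 9} is a clique of size 5, and the vertices of any clique must share a bag in every tree decomposition; so some bag has ≥ 5 vertices and tw(G) ≥ 4. Combining the bounds, tw(G) = 4.

4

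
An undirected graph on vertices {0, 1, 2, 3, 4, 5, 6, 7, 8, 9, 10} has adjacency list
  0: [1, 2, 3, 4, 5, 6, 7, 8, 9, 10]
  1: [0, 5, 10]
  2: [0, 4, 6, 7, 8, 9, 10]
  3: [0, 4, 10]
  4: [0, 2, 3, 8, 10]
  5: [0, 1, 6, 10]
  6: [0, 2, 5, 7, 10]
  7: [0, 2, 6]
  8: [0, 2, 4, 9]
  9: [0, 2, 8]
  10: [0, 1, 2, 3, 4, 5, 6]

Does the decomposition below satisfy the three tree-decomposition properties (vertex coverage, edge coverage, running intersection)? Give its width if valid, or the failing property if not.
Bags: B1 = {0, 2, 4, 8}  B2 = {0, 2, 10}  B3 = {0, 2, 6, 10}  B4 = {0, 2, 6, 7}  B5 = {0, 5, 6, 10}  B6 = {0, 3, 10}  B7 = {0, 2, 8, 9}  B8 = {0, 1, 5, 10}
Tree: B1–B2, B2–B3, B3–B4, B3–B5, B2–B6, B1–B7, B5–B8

No — edge (4,10) lies in no bag.

A tree decomposition must satisfy three properties: every vertex lies in some bag; for every edge, both endpoints lie together in some bag; and for every vertex, the bags containing it form a connected subtree. Here edge (4,10) lies in no bag, so the decomposition is invalid.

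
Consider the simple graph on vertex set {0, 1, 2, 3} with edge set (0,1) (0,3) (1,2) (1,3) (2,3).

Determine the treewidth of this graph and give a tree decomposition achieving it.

Each bag holds 3 vertices, so the decomposition has width 2, which upper-bounds the treewidth. For the lower bound, the 3 vertices {0, 1, 3} are pairwise adjacent, and any tree decomposition puts a clique entirely inside one bag — forcing width ≥ 2. Therefore the treewidth is 2.

Treewidth 2.
One such decomposition:
Bags: B1 = {0, 1, 3}  B2 = {1, 2, 3}
Tree: B1–B2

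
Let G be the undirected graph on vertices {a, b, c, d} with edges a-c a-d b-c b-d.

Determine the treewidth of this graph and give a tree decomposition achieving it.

Each bag holds 3 vertices, so the decomposition has width 2, which upper-bounds the treewidth. Since b–d–a–c–b is a cycle in G, G is not acyclic. Forests are exactly the graphs of treewidth ≤ 1, so tw(G) ≥ 2. Hence tw(G) = 2 exactly.

Treewidth 2.
Bags: B1 = {a, b, d}  B2 = {a, b, c}
Tree: B1–B2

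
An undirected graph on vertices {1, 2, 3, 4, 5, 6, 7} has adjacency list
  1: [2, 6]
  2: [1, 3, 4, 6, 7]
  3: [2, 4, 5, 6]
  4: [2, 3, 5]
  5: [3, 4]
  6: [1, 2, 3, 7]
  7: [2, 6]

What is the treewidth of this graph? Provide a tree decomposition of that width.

Each bag holds 3 vertices, so the decomposition has width 2, which upper-bounds the treewidth. For the lower bound, the 3 vertices {2, 3, 4} are pairwise adjacent, and any tree decomposition puts a clique entirely inside one bag — forcing width ≥ 2. Hence tw(G) = 2 exactly.

Treewidth 2.
One such decomposition:
Bags: B1 = {2, 6, 7}  B2 = {2, 3, 6}  B3 = {2, 3, 4}  B4 = {1, 2, 6}  B5 = {3, 4, 5}
Tree: B1–B2, B2–B3, B1–B4, B3–B5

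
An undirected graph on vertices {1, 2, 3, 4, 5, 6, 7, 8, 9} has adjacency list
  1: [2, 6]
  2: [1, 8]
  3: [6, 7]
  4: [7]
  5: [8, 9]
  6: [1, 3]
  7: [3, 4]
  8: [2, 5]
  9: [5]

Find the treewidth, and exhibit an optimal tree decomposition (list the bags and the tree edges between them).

Treewidth 1.
One optimal decomposition is:
Bags: B1 = {5, 9}  B2 = {5, 8}  B3 = {2, 8}  B4 = {1, 2}  B5 = {1, 6}  B6 = {3, 6}  B7 = {3, 7}  B8 = {4, 7}
Tree: B1–B2, B2–B3, B3–B4, B4–B5, B5–B6, B6–B7, B7–B8

Each bag holds 2 vertices, so the decomposition has width 1, which upper-bounds the treewidth. Any graph with an edge has treewidth ≥ 1, and G has the edge 9–5. Combining the bounds, tw(G) = 1.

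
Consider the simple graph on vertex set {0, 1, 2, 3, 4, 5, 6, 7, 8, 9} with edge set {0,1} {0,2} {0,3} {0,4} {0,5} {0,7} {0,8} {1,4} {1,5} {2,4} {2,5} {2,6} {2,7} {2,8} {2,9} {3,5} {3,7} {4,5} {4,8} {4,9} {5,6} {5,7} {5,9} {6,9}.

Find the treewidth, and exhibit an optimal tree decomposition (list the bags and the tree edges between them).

Every bag has size at most 4, so the width is 4 − 1 = 3 and tw(G) ≤ 3. For the lower bound, the 4 vertices {0, 2, 4, 8} are pairwise adjacent, and any tree decomposition puts a clique entirely inside one bag — forcing width ≥ 3. Hence tw(G) = 3 exactly.

Treewidth 3.
One optimal decomposition is:
Bags: B1 = {0, 2, 4, 5}  B2 = {0, 2, 4, 8}  B3 = {0, 2, 5, 7}  B4 = {2, 4, 5, 9}  B5 = {0, 3, 5, 7}  B6 = {2, 5, 6, 9}  B7 = {0, 1, 4, 5}
Tree: B1–B2, B1–B3, B1–B4, B3–B5, B4–B6, B1–B7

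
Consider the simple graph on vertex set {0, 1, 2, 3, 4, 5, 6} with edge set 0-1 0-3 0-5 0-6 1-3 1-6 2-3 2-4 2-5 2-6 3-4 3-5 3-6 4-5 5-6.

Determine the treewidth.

A width-3 tree decomposition is:
Bags: B1 = {2, 3, 4, 5}  B2 = {2, 3, 5, 6}  B3 = {0, 3, 5, 6}  B4 = {0, 1, 3, 6}
Tree: B1–B2, B2–B3, B3–B4
Every bag has size at most 4, so the width is 4 − 1 = 3 and tw(G) ≤ 3. On the other hand G contains the 4-clique {0, 1, 3, 6}. A clique must lie in a single bag of any decomposition, so no decomposition can have width below 3. Combining the bounds, tw(G) = 3.

3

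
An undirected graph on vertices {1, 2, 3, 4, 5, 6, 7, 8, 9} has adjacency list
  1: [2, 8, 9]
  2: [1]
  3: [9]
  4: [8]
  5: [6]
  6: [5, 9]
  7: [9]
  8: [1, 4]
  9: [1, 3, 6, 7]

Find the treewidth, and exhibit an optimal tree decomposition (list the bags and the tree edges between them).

Treewidth 1.
One optimal decomposition is:
Bags: B1 = {1, 9}  B2 = {6, 9}  B3 = {1, 8}  B4 = {1, 2}  B5 = {7, 9}  B6 = {5, 6}  B7 = {3, 9}  B8 = {4, 8}
Tree: B1–B2, B1–B3, B1–B4, B2–B5, B2–B6, B1–B7, B3–B8

Each bag holds 2 vertices, so the decomposition has width 1, which upper-bounds the treewidth. G has an edge, so its treewidth is at least 1. Therefore the treewidth is 1.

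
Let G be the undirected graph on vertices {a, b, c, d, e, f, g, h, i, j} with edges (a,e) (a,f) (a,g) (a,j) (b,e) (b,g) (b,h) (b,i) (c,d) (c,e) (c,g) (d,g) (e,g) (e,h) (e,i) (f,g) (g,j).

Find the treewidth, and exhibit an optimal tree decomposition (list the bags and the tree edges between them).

The largest bag has 3 vertices, giving width 2; this decomposition certifies tw(G) ≤ 2. On the other hand G contains the 3-clique {c, d, g}. A clique must lie in a single bag of any decomposition, so no decomposition can have width below 2. Therefore the treewidth is 2.

Treewidth 2.
One optimal decomposition is:
Bags: B1 = {a, e, g}  B2 = {a, f, g}  B3 = {c, e, g}  B4 = {b, e, g}  B5 = {c, d, g}  B6 = {a, g, j}  B7 = {b, e, i}  B8 = {b, e, h}
Tree: B1–B2, B1–B3, B3–B4, B3–B5, B1–B6, B4–B7, B4–B8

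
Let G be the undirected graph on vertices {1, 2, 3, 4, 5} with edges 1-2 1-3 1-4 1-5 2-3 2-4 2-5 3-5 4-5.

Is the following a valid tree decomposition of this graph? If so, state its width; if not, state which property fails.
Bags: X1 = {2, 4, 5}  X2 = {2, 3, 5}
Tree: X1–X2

No — vertex 1 appears in no bag.

A tree decomposition must satisfy three properties: every vertex lies in some bag; for every edge, both endpoints lie together in some bag; and for every vertex, the bags containing it form a connected subtree. Here vertex 1 appears in no bag, so the decomposition is invalid.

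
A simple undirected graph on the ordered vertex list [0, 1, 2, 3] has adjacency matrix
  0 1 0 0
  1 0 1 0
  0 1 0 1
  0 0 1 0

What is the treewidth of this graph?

1

A width-1 tree decomposition is:
Bags: B1 = {2, 3}  B2 = {1, 2}  B3 = {0, 1}
Tree: B1–B2, B2–B3
The largest bag has 2 vertices, giving width 1; this decomposition certifies tw(G) ≤ 1. Any graph with an edge has treewidth ≥ 1, and G has the edge 3–2. The upper and lower bounds meet at 1, so that is the treewidth.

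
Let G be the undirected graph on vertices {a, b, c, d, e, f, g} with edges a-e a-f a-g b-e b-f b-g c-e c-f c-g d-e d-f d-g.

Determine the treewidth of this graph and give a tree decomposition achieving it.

Treewidth 3.
Bags: B1 = {d, e, f, g}  B2 = {c, e, f, g}  B3 = {a, e, f, g}  B4 = {b, e, f, g}
Tree: B1–B2, B2–B3, B3–B4

The largest bag has 4 vertices, giving width 3; this decomposition certifies tw(G) ≤ 3. For the lower bound: the 4 vertex sets {d,e}, {c,g}, {f}, {a} are disjoint, each induces a connected subgraph, and every pair is joined by at least one edge of G. Contracting each set to a single vertex therefore yields K_{4} as a minor, and since treewidth is minor-monotone, tw(G) ≥ tw(K_{4}) = 3. Therefore the treewidth is 3.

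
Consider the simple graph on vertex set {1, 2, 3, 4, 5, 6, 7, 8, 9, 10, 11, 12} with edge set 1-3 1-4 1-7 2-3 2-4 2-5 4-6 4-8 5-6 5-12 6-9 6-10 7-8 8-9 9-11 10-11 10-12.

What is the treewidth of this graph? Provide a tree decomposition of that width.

The largest bag has 4 vertices, giving width 3; this decomposition certifies tw(G) ≤ 3. For the lower bound: the 4 vertex sets {10,11,12}, {5}, {6}, {2,4,8,9} are disjoint, each induces a connected subgraph, and every pair is joined by at least one edge of G. Contracting each set to a single vertex therefore yields K_{4} as a minor, and since treewidth is minor-monotone, tw(G) ≥ tw(K_{4}) = 3. Therefore the treewidth is 3.

Treewidth 3.
One such decomposition:
Bags: B1 = {5, 10, 11, 12}  B2 = {5, 6, 10, 11}  B3 = {5, 6, 9, 11}  B4 = {2, 5, 6, 9}  B5 = {2, 4, 6, 9}  B6 = {2, 4, 8, 9}  B7 = {2, 3, 4, 8}  B8 = {1, 3, 4, 8}  B9 = {1, 3, 7, 8}
Tree: B1–B2, B2–B3, B3–B4, B4–B5, B5–B6, B6–B7, B7–B8, B8–B9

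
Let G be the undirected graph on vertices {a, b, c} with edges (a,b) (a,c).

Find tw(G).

1

A width-1 tree decomposition is:
Bags: B1 = {a, c}  B2 = {a, b}
Tree: B1–B2
The largest bag has 2 vertices, giving width 1; this decomposition certifies tw(G) ≤ 1. Since G has at least one edge (e.g. c–a), it is not an edgeless graph, so tw(G) ≥ 1. Combining the bounds, tw(G) = 1.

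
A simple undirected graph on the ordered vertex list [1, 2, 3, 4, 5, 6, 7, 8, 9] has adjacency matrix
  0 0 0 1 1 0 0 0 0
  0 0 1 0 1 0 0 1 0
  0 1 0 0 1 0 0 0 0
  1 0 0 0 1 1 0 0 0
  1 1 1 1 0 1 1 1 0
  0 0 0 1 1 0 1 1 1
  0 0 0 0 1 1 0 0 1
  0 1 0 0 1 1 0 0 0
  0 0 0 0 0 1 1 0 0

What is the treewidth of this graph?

2

A width-2 tree decomposition is:
Bags: B1 = {5, 6, 8}  B2 = {4, 5, 6}  B3 = {1, 4, 5}  B4 = {2, 5, 8}  B5 = {5, 6, 7}  B6 = {2, 3, 5}  B7 = {6, 7, 9}
Tree: B1–B2, B2–B3, B1–B4, B2–B5, B4–B6, B5–B7
The largest bag has 3 vertices, giving width 2; this decomposition certifies tw(G) ≤ 2. Conversely, {6, 7, 9} is a clique of size 3, and the vertices of any clique must share a bag in every tree decomposition; so some bag has ≥ 3 vertices and tw(G) ≥ 2. Hence tw(G) = 2 exactly.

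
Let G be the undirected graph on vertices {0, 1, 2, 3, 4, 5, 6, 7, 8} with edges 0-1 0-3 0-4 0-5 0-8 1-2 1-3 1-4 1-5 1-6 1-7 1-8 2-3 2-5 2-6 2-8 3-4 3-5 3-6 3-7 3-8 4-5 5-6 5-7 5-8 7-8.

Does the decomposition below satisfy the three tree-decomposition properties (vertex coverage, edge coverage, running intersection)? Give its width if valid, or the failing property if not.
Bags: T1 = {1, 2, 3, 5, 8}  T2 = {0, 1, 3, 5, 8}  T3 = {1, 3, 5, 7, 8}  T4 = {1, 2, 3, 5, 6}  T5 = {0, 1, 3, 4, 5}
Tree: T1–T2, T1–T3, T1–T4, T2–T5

Yes; width 4.

Every vertex of G appears in some bag (union = {0, 1, 2, 3, 4, 5, 6, 7, 8}); every edge is covered by a bag; and for each vertex v the set of bags containing v is connected in the bag tree. The decomposition is therefore valid. The largest bag has 5 vertices, so the width is 4.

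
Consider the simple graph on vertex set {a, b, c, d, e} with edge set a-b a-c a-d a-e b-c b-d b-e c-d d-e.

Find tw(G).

3

A width-3 tree decomposition is:
Bags: B1 = {a, b, c, d}  B2 = {a, b, d, e}
Tree: B1–B2
Each bag holds 4 vertices, so the decomposition has width 3, which upper-bounds the treewidth. For the lower bound, the 4 vertices {a, b, d, e} are pairwise adjacent, and any tree decomposition puts a clique entirely inside one bag — forcing width ≥ 3. Therefore the treewidth is 3.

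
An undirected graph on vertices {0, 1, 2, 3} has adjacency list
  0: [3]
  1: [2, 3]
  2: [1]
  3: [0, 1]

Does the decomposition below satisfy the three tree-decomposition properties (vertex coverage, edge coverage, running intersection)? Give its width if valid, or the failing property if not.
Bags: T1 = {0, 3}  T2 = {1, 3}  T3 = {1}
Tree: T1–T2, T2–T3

No — vertex 2 appears in no bag.

A tree decomposition must satisfy three properties: every vertex lies in some bag; for every edge, both endpoints lie together in some bag; and for every vertex, the bags containing it form a connected subtree. Here vertex 2 appears in no bag, so the decomposition is invalid.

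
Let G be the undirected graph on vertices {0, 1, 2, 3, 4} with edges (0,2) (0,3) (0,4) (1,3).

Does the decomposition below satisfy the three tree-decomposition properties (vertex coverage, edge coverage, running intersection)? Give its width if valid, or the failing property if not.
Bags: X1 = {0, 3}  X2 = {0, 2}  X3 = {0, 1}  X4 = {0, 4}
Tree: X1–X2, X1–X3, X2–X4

A tree decomposition must satisfy three properties: every vertex lies in some bag; for every edge, both endpoints lie together in some bag; and for every vertex, the bags containing it form a connected subtree. Here edge (3,1) lies in no bag, so the decomposition is invalid.

No — edge (3,1) lies in no bag.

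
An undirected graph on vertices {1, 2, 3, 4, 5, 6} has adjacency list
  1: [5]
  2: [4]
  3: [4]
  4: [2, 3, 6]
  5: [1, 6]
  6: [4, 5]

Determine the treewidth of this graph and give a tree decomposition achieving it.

Treewidth 1.
One such decomposition:
Bags: B1 = {4, 6}  B2 = {5, 6}  B3 = {3, 4}  B4 = {1, 5}  B5 = {2, 4}
Tree: B1–B2, B1–B3, B2–B4, B1–B5

The largest bag has 2 vertices, giving width 1; this decomposition certifies tw(G) ≤ 1. Since G has at least one edge (e.g. 6–4), it is not an edgeless graph, so tw(G) ≥ 1. Therefore the treewidth is 1.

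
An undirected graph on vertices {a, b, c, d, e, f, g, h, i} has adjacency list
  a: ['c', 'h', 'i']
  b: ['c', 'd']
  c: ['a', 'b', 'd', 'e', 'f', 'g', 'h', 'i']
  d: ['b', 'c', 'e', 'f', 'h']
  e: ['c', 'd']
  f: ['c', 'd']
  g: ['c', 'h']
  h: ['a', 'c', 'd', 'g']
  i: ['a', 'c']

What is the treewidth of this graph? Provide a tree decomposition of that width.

Treewidth 2.
One such decomposition:
Bags: B1 = {c, d, h}  B2 = {a, c, h}  B3 = {c, d, e}  B4 = {c, g, h}  B5 = {b, c, d}  B6 = {a, c, i}  B7 = {c, d, f}
Tree: B1–B2, B1–B3, B2–B4, B1–B5, B2–B6, B5–B7

The largest bag has 3 vertices, giving width 2; this decomposition certifies tw(G) ≤ 2. On the other hand G contains the 3-clique {c, d, e}. A clique must lie in a single bag of any decomposition, so no decomposition can have width below 2. Therefore the treewidth is 2.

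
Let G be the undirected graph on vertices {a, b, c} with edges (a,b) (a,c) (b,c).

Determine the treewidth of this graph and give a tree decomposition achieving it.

Treewidth 2.
Bags: B1 = {a, b, c}
Tree: (single bag)

With just one bag of size 3, the width is 3 − 1 = 2, so tw(G) ≤ 2. Conversely, {a, b, c} is a clique of size 3, and the vertices of any clique must share a bag in every tree decomposition; so some bag has ≥ 3 vertices and tw(G) ≥ 2. The upper and lower bounds meet at 2, so that is the treewidth.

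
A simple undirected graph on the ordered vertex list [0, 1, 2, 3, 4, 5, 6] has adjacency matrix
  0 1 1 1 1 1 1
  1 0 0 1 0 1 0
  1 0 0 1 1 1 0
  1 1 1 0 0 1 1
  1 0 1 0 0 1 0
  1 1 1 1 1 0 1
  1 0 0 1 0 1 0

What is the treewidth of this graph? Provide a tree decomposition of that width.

The largest bag has 4 vertices, giving width 3; this decomposition certifies tw(G) ≤ 3. Conversely, {0, 1, 3, 5} is a clique of size 4, and the vertices of any clique must share a bag in every tree decomposition; so some bag has ≥ 4 vertices and tw(G) ≥ 3. Therefore the treewidth is 3.

Treewidth 3.
One optimal decomposition is:
Bags: B1 = {0, 2, 4, 5}  B2 = {0, 2, 3, 5}  B3 = {0, 1, 3, 5}  B4 = {0, 3, 5, 6}
Tree: B1–B2, B2–B3, B3–B4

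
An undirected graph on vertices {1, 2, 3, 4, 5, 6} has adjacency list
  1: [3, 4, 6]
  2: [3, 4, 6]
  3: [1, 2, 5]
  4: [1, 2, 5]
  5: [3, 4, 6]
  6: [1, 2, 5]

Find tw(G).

3

A width-3 tree decomposition is:
Bags: B1 = {1, 3, 4, 6}  B2 = {2, 3, 4, 6}  B3 = {3, 4, 5, 6}
Tree: B1–B2, B2–B3
Each bag holds 4 vertices, so the decomposition has width 3, which upper-bounds the treewidth. For the lower bound: the 4 vertex sets {1,6}, {2,3}, {4}, {5} are disjoint, each induces a connected subgraph, and every pair is joined by at least one edge of G. Contracting each set to a single vertex therefore yields K_{4} as a minor, and since treewidth is minor-monotone, tw(G) ≥ tw(K_{4}) = 3. The upper and lower bounds meet at 3, so that is the treewidth.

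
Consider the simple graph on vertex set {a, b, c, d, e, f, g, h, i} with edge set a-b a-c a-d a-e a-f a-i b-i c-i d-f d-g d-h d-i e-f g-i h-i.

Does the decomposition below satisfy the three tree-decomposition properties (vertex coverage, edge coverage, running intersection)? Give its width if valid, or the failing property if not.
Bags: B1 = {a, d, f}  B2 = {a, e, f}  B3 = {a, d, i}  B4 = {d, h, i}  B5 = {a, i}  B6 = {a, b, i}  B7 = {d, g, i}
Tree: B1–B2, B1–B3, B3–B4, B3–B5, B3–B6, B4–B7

No — vertex c appears in no bag.

A tree decomposition must satisfy three properties: every vertex lies in some bag; for every edge, both endpoints lie together in some bag; and for every vertex, the bags containing it form a connected subtree. Here vertex c appears in no bag, so the decomposition is invalid.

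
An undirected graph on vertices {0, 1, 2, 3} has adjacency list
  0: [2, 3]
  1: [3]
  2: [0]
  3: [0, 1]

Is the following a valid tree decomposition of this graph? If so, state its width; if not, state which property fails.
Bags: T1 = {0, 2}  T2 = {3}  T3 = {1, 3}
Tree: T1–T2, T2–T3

No — edge (0,3) lies in no bag.

A tree decomposition must satisfy three properties: every vertex lies in some bag; for every edge, both endpoints lie together in some bag; and for every vertex, the bags containing it form a connected subtree. Here edge (0,3) lies in no bag, so the decomposition is invalid.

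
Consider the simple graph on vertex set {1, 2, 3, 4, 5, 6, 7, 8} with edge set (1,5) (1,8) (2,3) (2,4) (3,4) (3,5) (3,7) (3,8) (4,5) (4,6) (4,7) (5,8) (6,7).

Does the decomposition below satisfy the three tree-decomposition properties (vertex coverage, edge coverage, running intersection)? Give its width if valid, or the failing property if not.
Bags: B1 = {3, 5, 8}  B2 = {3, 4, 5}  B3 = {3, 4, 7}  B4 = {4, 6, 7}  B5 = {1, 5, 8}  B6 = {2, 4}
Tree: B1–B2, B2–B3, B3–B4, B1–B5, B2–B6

A tree decomposition must satisfy three properties: every vertex lies in some bag; for every edge, both endpoints lie together in some bag; and for every vertex, the bags containing it form a connected subtree. Here edge (3,2) lies in no bag, so the decomposition is invalid.

No — edge (3,2) lies in no bag.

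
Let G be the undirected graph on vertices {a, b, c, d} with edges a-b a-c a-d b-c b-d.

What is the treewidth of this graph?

2

A width-2 tree decomposition is:
Bags: B1 = {a, b, d}  B2 = {a, b, c}
Tree: B1–B2
The largest bag has 3 vertices, giving width 2; this decomposition certifies tw(G) ≤ 2. Conversely, {a, b, d} is a clique of size 3, and the vertices of any clique must share a bag in every tree decomposition; so some bag has ≥ 3 vertices and tw(G) ≥ 2. Hence tw(G) = 2 exactly.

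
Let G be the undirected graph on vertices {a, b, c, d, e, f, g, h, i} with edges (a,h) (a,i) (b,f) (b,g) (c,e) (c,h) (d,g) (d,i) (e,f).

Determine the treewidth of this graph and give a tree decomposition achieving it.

Treewidth 2.
One such decomposition:
Bags: B1 = {a, d, i}  B2 = {a, d, g}  B3 = {a, b, g}  B4 = {a, b, f}  B5 = {a, e, f}  B6 = {a, c, e}  B7 = {a, c, h}
Tree: B1–B2, B2–B3, B3–B4, B4–B5, B5–B6, B6–B7

Each bag holds 3 vertices, so the decomposition has width 2, which upper-bounds the treewidth. Since a–i–d–g–b–f–e–c–h–a is a cycle in G, G is not acyclic. Forests are exactly the graphs of treewidth ≤ 1, so tw(G) ≥ 2. Therefore the treewidth is 2.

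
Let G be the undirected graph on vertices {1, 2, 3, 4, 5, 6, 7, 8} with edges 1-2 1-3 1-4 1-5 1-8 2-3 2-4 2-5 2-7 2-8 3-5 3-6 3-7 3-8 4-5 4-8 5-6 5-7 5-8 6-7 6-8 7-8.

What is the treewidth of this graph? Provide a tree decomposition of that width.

Treewidth 4.
One such decomposition:
Bags: B1 = {2, 3, 5, 7, 8}  B2 = {3, 5, 6, 7, 8}  B3 = {1, 2, 3, 5, 8}  B4 = {1, 2, 4, 5, 8}
Tree: B1–B2, B1–B3, B3–B4

Every bag has size at most 5, so the width is 5 − 1 = 4 and tw(G) ≤ 4. On the other hand G contains the 5-clique {1, 2, 3, 5, 8}. A clique must lie in a single bag of any decomposition, so no decomposition can have width below 4. Hence tw(G) = 4 exactly.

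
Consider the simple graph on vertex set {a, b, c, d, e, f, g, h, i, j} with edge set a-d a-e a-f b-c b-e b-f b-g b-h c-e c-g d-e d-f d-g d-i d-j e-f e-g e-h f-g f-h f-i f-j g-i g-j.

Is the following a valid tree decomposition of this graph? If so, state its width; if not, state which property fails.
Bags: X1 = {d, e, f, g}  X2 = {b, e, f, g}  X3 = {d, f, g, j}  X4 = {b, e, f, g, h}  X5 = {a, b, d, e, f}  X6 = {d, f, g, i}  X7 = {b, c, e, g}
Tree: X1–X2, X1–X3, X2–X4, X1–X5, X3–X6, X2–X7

A tree decomposition must satisfy three properties: every vertex lies in some bag; for every edge, both endpoints lie together in some bag; and for every vertex, the bags containing it form a connected subtree. Here bags containing vertex b are not connected in the tree, so the decomposition is invalid.

No — bags containing vertex b are not connected in the tree.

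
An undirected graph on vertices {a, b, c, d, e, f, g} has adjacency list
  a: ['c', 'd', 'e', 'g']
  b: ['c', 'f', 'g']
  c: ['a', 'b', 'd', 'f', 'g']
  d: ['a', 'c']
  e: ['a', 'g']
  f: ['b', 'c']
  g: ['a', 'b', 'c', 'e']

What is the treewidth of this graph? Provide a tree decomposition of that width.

Treewidth 2.
Bags: B1 = {a, c, g}  B2 = {b, c, g}  B3 = {b, c, f}  B4 = {a, e, g}  B5 = {a, c, d}
Tree: B1–B2, B2–B3, B1–B4, B1–B5

Each bag holds 3 vertices, so the decomposition has width 2, which upper-bounds the treewidth. On the other hand G contains the 3-clique {a, e, g}. A clique must lie in a single bag of any decomposition, so no decomposition can have width below 2. Combining the bounds, tw(G) = 2.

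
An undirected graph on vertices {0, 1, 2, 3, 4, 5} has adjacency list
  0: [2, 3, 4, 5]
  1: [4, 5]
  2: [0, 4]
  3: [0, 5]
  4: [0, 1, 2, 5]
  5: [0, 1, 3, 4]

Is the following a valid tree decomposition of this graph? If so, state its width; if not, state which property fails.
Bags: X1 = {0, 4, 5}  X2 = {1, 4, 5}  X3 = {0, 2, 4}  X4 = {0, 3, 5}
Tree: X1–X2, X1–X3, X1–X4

Yes; width 2.

Vertex coverage: the bags together contain {0, 1, 2, 3, 4, 5}, the full vertex set. Edge coverage: each edge of G has both endpoints in at least one bag. Running intersection: for every vertex, the bags containing it form a connected subtree. All three properties hold, so this is a valid tree decomposition of width max|bag| − 1 = 2, and hence tw(G) ≤ 2.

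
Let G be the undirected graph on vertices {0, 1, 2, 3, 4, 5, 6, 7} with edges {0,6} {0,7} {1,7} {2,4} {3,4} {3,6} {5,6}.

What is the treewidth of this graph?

1

A width-1 tree decomposition is:
Bags: B1 = {3, 6}  B2 = {0, 6}  B3 = {0, 7}  B4 = {3, 4}  B5 = {1, 7}  B6 = {5, 6}  B7 = {2, 4}
Tree: B1–B2, B2–B3, B1–B4, B3–B5, B1–B6, B4–B7
Every bag has size at most 2, so the width is 2 − 1 = 1 and tw(G) ≤ 1. G has an edge, so its treewidth is at least 1. Combining the bounds, tw(G) = 1.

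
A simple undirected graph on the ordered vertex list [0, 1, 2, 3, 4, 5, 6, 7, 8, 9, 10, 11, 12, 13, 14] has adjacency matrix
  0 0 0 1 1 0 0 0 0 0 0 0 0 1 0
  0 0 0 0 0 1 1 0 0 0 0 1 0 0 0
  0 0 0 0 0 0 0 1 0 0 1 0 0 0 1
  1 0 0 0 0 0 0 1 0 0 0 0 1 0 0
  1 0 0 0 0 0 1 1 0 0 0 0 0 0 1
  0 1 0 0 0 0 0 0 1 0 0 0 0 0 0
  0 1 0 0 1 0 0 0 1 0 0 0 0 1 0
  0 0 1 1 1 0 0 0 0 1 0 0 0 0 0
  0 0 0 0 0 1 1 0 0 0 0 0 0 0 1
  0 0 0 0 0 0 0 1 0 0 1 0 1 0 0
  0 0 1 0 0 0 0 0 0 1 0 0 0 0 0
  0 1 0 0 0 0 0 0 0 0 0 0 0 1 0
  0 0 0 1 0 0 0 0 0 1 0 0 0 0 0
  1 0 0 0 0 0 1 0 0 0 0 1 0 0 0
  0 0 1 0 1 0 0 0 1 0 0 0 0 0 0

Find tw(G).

3

A width-3 tree decomposition is:
Bags: B1 = {2, 9, 10, 12}  B2 = {2, 7, 9, 12}  B3 = {2, 3, 7, 12}  B4 = {2, 3, 7, 14}  B5 = {3, 4, 7, 14}  B6 = {0, 3, 4, 14}  B7 = {0, 4, 8, 14}  B8 = {0, 4, 6, 8}  B9 = {0, 6, 8, 13}  B10 = {5, 6, 8, 13}  B11 = {1, 5, 6, 13}  B12 = {1, 5, 11, 13}
Tree: B1–B2, B2–B3, B3–B4, B4–B5, B5–B6, B6–B7, B7–B8, B8–B9, B9–B10, B10–B11, B11–B12
The largest bag has 4 vertices, giving width 3; this decomposition certifies tw(G) ≤ 3. For the lower bound: the 4 vertex sets {9,10,12}, {2}, {7}, {0,3,4,14} are disjoint, each induces a connected subgraph, and every pair is joined by at least one edge of G. Contracting each set to a single vertex therefore yields K_{4} as a minor, and since treewidth is minor-monotone, tw(G) ≥ tw(K_{4}) = 3. Hence tw(G) = 3 exactly.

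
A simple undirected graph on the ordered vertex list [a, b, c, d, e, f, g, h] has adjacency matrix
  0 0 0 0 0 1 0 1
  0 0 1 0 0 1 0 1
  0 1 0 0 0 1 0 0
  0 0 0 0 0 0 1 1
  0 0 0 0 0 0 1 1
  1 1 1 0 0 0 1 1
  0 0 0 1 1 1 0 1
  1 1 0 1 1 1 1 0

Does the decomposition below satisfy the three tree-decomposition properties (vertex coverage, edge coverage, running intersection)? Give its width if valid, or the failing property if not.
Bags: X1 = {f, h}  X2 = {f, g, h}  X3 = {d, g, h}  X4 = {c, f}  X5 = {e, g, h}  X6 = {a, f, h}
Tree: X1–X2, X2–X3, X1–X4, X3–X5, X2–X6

No — vertex b appears in no bag.

A tree decomposition must satisfy three properties: every vertex lies in some bag; for every edge, both endpoints lie together in some bag; and for every vertex, the bags containing it form a connected subtree. Here vertex b appears in no bag, so the decomposition is invalid.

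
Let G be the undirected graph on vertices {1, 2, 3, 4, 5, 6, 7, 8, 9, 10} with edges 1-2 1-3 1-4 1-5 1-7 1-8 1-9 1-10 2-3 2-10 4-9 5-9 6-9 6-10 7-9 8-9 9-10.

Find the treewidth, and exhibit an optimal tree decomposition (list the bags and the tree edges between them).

Treewidth 2.
One optimal decomposition is:
Bags: B1 = {1, 4, 9}  B2 = {1, 9, 10}  B3 = {1, 2, 10}  B4 = {6, 9, 10}  B5 = {1, 5, 9}  B6 = {1, 8, 9}  B7 = {1, 2, 3}  B8 = {1, 7, 9}
Tree: B1–B2, B2–B3, B2–B4, B1–B5, B5–B6, B3–B7, B6–B8

Every bag has size at most 3, so the width is 3 − 1 = 2 and tw(G) ≤ 2. On the other hand G contains the 3-clique {1, 4, 9}. A clique must lie in a single bag of any decomposition, so no decomposition can have width below 2. The upper and lower bounds meet at 2, so that is the treewidth.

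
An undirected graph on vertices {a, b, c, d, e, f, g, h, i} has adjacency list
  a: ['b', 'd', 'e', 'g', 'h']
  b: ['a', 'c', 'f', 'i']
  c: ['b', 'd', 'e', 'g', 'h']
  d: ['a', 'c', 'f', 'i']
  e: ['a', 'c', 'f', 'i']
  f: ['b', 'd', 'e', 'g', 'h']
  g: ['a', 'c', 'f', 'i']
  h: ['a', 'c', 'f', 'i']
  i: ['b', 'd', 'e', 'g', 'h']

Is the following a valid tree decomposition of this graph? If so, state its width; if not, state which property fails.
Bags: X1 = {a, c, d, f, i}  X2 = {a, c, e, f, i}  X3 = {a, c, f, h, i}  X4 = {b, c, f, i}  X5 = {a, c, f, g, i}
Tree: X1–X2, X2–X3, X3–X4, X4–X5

A tree decomposition must satisfy three properties: every vertex lies in some bag; for every edge, both endpoints lie together in some bag; and for every vertex, the bags containing it form a connected subtree. Here edge (a,b) lies in no bag, so the decomposition is invalid.

No — edge (a,b) lies in no bag.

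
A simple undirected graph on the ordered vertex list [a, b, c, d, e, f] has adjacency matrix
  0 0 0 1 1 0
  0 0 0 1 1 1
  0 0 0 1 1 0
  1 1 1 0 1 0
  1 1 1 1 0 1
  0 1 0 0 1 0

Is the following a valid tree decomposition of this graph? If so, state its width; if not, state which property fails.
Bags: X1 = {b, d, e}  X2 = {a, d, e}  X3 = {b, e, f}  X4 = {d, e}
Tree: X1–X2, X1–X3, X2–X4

No — vertex c appears in no bag.

A tree decomposition must satisfy three properties: every vertex lies in some bag; for every edge, both endpoints lie together in some bag; and for every vertex, the bags containing it form a connected subtree. Here vertex c appears in no bag, so the decomposition is invalid.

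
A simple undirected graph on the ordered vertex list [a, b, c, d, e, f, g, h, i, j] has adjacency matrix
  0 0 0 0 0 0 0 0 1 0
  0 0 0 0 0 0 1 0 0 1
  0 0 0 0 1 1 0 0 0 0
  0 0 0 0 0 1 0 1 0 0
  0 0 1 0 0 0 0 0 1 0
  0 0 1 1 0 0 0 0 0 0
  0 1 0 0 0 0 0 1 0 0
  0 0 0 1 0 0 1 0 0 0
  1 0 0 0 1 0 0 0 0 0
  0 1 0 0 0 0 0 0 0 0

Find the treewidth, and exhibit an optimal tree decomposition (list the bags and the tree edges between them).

Treewidth 1.
One such decomposition:
Bags: B1 = {b, j}  B2 = {b, g}  B3 = {g, h}  B4 = {d, h}  B5 = {d, f}  B6 = {c, f}  B7 = {c, e}  B8 = {e, i}  B9 = {a, i}
Tree: B1–B2, B2–B3, B3–B4, B4–B5, B5–B6, B6–B7, B7–B8, B8–B9

Every bag has size at most 2, so the width is 2 − 1 = 1 and tw(G) ≤ 1. Any graph with an edge has treewidth ≥ 1, and G has the edge j–b. The upper and lower bounds meet at 1, so that is the treewidth.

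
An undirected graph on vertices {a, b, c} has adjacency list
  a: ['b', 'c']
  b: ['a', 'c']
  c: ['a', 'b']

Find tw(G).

2

A width-2 tree decomposition is:
Bags: B1 = {a, b, c}
Tree: (single bag)
With just one bag of size 3, the width is 3 − 1 = 2, so tw(G) ≤ 2. On the other hand G contains the 3-clique {a, b, c}. A clique must lie in a single bag of any decomposition, so no decomposition can have width below 2. Therefore the treewidth is 2.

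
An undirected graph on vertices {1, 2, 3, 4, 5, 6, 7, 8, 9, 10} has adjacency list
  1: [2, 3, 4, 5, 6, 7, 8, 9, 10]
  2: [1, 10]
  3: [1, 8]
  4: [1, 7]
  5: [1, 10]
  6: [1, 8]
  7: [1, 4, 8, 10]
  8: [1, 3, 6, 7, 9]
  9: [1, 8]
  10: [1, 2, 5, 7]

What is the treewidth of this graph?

A width-2 tree decomposition is:
Bags: B1 = {1, 5, 10}  B2 = {1, 7, 10}  B3 = {1, 7, 8}  B4 = {1, 2, 10}  B5 = {1, 8, 9}  B6 = {1, 3, 8}  B7 = {1, 4, 7}  B8 = {1, 6, 8}
Tree: B1–B2, B2–B3, B1–B4, B3–B5, B3–B6, B2–B7, B5–B8
The largest bag has 3 vertices, giving width 2; this decomposition certifies tw(G) ≤ 2. For the lower bound, the 3 vertices {1, 2, 10} are pairwise adjacent, and any tree decomposition puts a clique entirely inside one bag — forcing width ≥ 2. Hence tw(G) = 2 exactly.

2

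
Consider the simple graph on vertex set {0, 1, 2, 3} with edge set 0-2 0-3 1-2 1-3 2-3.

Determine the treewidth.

2

A width-2 tree decomposition is:
Bags: B1 = {1, 2, 3}  B2 = {0, 2, 3}
Tree: B1–B2
Every bag has size at most 3, so the width is 3 − 1 = 2 and tw(G) ≤ 2. For the lower bound, the 3 vertices {0, 2, 3} are pairwise adjacent, and any tree decomposition puts a clique entirely inside one bag — forcing width ≥ 2. The upper and lower bounds meet at 2, so that is the treewidth.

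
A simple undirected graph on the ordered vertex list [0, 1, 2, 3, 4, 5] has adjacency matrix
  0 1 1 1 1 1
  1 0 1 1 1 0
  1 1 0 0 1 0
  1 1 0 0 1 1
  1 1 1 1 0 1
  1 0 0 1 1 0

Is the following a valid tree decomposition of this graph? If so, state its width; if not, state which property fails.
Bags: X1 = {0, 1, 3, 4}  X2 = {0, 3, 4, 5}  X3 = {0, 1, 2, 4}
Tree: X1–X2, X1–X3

Every vertex of G appears in some bag (union = {0, 1, 2, 3, 4, 5}); every edge is covered by a bag; and for each vertex v the set of bags containing v is connected in the bag tree. The decomposition is therefore valid. The largest bag has 4 vertices, so the width is 3.

Yes; width 3.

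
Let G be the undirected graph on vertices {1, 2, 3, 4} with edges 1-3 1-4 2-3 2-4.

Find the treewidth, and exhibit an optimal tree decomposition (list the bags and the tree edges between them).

Treewidth 2.
Bags: B1 = {1, 2, 3}  B2 = {1, 2, 4}
Tree: B1–B2

Every bag has size at most 3, so the width is 3 − 1 = 2 and tw(G) ≤ 2. For the lower bound, G contains the cycle 1–3–2–4–1, so G is not a forest; only forests have treewidth ≤ 1, hence tw(G) ≥ 2. Combining the bounds, tw(G) = 2.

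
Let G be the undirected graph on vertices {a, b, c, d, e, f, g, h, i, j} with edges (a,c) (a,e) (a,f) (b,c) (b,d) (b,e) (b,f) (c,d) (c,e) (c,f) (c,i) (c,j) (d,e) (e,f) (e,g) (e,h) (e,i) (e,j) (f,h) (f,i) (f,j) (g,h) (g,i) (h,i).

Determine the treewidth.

A width-3 tree decomposition is:
Bags: B1 = {b, c, e, f}  B2 = {c, e, f, i}  B3 = {a, c, e, f}  B4 = {e, f, h, i}  B5 = {c, e, f, j}  B6 = {b, c, d, e}  B7 = {e, g, h, i}
Tree: B1–B2, B1–B3, B2–B4, B3–B5, B1–B6, B4–B7
The largest bag has 4 vertices, giving width 3; this decomposition certifies tw(G) ≤ 3. For the lower bound, the 4 vertices {b, c, d, e} are pairwise adjacent, and any tree decomposition puts a clique entirely inside one bag — forcing width ≥ 3. Therefore the treewidth is 3.

3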